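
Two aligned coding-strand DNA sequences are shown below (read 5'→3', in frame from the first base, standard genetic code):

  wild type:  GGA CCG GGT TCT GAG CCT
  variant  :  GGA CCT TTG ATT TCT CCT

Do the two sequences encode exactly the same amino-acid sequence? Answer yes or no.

Codon 1: GGA Gly / GGA Gly — identical.
Codon 2: CCG Pro / CCT Pro — synonymous.
Codon 3: GGT Gly / TTG Leu — nonsynonymous.
Codon 4: TCT Ser / ATT Ile — nonsynonymous.
Codon 5: GAG Glu / TCT Ser — nonsynonymous.
Codon 6: CCT Pro / CCT Pro — identical.
Nonsynonymous differences: 3 → different protein.

no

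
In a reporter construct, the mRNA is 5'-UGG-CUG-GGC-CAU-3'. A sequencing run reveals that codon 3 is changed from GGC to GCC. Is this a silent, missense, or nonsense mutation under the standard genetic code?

Position 8 falls in codon 3: GGC → Gly.
After the substitution the codon is GCC → Ala.
Gly ≠ Ala, so this is a missense mutation.

missense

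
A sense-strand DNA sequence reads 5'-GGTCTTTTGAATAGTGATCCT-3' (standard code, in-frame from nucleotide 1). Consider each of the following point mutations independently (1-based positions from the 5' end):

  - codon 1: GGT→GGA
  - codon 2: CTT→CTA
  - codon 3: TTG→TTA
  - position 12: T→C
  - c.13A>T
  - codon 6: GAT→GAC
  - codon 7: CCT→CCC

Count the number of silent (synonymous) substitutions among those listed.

Codon 1: GGT (Gly) → GGA (Gly) — synonymous.
Codon 2: CTT (Leu) → CTA (Leu) — synonymous.
Codon 3: TTG (Leu) → TTA (Leu) — synonymous.
Codon 4: AAT (Asn) → AAC (Asn) — synonymous.
Codon 5: AGT (Ser) → TGT (Cys) — missense.
Codon 6: GAT (Asp) → GAC (Asp) — synonymous.
Codon 7: CCT (Pro) → CCC (Pro) — synonymous.
Synonymous: 6 of 7.

6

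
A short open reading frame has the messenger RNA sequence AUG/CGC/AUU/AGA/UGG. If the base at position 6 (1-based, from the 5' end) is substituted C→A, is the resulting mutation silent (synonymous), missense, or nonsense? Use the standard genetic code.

silent

Position 6 falls in codon 2: CGC → Arg.
After the substitution the codon is CGA → Arg.
Both encode Arg, so the change is synonymous.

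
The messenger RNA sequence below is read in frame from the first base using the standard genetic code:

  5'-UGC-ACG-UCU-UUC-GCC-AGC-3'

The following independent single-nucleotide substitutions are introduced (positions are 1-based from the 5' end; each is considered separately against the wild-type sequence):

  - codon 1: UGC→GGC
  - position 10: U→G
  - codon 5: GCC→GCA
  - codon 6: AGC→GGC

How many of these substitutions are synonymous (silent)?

1

Codon 1: UGC (Cys) → GGC (Gly) — missense.
Codon 4: UUC (Phe) → GUC (Val) — missense.
Codon 5: GCC (Ala) → GCA (Ala) — synonymous.
Codon 6: AGC (Ser) → GGC (Gly) — missense.
Synonymous: 1 of 4.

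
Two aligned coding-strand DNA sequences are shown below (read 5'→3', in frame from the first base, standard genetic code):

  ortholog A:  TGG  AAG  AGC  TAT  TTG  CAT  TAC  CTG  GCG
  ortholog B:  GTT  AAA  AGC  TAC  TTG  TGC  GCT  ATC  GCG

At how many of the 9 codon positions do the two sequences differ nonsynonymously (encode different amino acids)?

Codon 1: TGG Trp / GTT Val — nonsynonymous.
Codon 2: AAG Lys / AAA Lys — synonymous.
Codon 3: AGC Ser / AGC Ser — identical.
Codon 4: TAT Tyr / TAC Tyr — synonymous.
Codon 5: TTG Leu / TTG Leu — identical.
Codon 6: CAT His / TGC Cys — nonsynonymous.
Codon 7: TAC Tyr / GCT Ala — nonsynonymous.
Codon 8: CTG Leu / ATC Ile — nonsynonymous.
Codon 9: GCG Ala / GCG Ala — identical.
Nonsynonymous differences: 4.

4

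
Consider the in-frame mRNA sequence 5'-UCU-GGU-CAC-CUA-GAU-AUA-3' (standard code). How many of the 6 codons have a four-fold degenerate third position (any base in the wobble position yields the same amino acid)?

Codon 1 UCU (Ser): third position 4-fold.
Codon 2 GGU (Gly): third position 4-fold.
Codon 3 CAC (His): third position 2-fold.
Codon 4 CUA (Leu): third position 4-fold.
Codon 5 GAU (Asp): third position 2-fold.
Codon 6 AUA (Ile): third position 3-fold.
Four-fold degenerate third positions: 3.

3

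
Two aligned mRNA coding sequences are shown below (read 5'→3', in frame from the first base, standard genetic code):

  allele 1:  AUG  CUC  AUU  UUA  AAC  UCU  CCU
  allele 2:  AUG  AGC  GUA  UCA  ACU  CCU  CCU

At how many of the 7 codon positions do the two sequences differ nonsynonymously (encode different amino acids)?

5

Codon 1: AUG Met / AUG Met — identical.
Codon 2: CUC Leu / AGC Ser — nonsynonymous.
Codon 3: AUU Ile / GUA Val — nonsynonymous.
Codon 4: UUA Leu / UCA Ser — nonsynonymous.
Codon 5: AAC Asn / ACU Thr — nonsynonymous.
Codon 6: UCU Ser / CCU Pro — nonsynonymous.
Codon 7: CCU Pro / CCU Pro — identical.
Nonsynonymous differences: 5.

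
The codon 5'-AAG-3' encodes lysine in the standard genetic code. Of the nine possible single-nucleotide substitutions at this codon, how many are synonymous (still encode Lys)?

1

Position 1: none → 0 synonymous.
Position 2: none → 0 synonymous.
Position 3: AAA → 1 synonymous.
Total: 0 + 0 + 1 = 1.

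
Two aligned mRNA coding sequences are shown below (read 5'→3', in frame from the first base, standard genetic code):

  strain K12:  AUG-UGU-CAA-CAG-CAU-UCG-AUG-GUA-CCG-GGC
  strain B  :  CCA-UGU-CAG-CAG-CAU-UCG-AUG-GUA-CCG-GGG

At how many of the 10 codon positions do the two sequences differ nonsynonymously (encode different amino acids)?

1

Codon 1: AUG Met / CCA Pro — nonsynonymous.
Codon 2: UGU Cys / UGU Cys — identical.
Codon 3: CAA Gln / CAG Gln — synonymous.
Codon 4: CAG Gln / CAG Gln — identical.
Codon 5: CAU His / CAU His — identical.
Codon 6: UCG Ser / UCG Ser — identical.
Codon 7: AUG Met / AUG Met — identical.
Codon 8: GUA Val / GUA Val — identical.
Codon 9: CCG Pro / CCG Pro — identical.
Codon 10: GGC Gly / GGG Gly — synonymous.
Nonsynonymous differences: 1.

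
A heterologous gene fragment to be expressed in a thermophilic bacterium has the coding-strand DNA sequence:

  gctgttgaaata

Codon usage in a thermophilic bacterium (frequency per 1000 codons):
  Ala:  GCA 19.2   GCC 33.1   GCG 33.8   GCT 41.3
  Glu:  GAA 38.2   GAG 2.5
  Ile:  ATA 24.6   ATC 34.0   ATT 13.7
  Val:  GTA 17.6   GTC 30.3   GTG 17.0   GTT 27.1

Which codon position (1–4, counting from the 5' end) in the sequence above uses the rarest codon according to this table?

4

Codon 1 GCT (Ala): 41.3 per 1000.
Codon 2 GTT (Val): 27.1 per 1000.
Codon 3 GAA (Glu): 38.2 per 1000.
Codon 4 ATA (Ile): 24.6 per 1000.
Lowest frequency is 24.6 at codon 4.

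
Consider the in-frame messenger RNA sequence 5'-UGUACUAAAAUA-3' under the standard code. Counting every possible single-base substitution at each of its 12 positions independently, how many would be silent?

7

Codon 1 (UGU, Cys): 1 synonymous substitution.
Codon 2 (ACU, Thr): 3 synonymous substitutions.
Codon 3 (AAA, Lys): 1 synonymous substitution.
Codon 4 (AUA, Ile): 2 synonymous substitutions.
Total: 1 + 3 + 1 + 2 = 7.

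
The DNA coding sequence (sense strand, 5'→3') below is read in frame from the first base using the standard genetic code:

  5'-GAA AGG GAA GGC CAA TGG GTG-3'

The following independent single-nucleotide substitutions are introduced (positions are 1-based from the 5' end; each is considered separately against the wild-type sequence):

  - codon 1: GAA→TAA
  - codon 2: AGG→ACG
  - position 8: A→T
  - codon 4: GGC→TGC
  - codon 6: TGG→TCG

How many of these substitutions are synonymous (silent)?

Codon 1: GAA (Glu) → TAA (Stop) — nonsense.
Codon 2: AGG (Arg) → ACG (Thr) — missense.
Codon 3: GAA (Glu) → GTA (Val) — missense.
Codon 4: GGC (Gly) → TGC (Cys) — missense.
Codon 6: TGG (Trp) → TCG (Ser) — missense.
Synonymous: 0 of 5.

0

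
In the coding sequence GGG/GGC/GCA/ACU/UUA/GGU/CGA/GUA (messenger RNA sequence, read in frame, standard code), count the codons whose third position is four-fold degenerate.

7

Codon 1 GGG (Gly): third position 4-fold.
Codon 2 GGC (Gly): third position 4-fold.
Codon 3 GCA (Ala): third position 4-fold.
Codon 4 ACU (Thr): third position 4-fold.
Codon 5 UUA (Leu): third position 2-fold.
Codon 6 GGU (Gly): third position 4-fold.
Codon 7 CGA (Arg): third position 4-fold.
Codon 8 GUA (Val): third position 4-fold.
Four-fold degenerate third positions: 7.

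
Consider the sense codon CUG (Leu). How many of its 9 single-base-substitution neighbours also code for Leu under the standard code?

4

Position 1: UUG → 1 synonymous.
Position 2: none → 0 synonymous.
Position 3: CUU, CUC, CUA → 3 synonymous.
Total: 1 + 0 + 3 = 4.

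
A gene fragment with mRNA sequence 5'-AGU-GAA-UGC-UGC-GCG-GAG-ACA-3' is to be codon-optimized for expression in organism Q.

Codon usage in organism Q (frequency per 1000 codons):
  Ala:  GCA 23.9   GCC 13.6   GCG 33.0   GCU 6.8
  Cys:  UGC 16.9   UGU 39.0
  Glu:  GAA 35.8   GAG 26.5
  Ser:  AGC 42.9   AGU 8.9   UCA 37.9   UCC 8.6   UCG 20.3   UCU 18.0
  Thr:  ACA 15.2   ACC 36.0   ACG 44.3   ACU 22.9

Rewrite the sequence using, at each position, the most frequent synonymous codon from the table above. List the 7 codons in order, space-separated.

AGC GAA UGU UGU GCG GAA ACG

Codon 1 (Ser): best is AGC at 42.9.
Codon 2 (Glu): best is GAA at 35.8.
Codon 3 (Cys): best is UGU at 39.0.
Codon 4 (Cys): best is UGU at 39.0.
Codon 5 (Ala): best is GCG at 33.0.
Codon 6 (Glu): best is GAA at 35.8.
Codon 7 (Thr): best is ACG at 44.3.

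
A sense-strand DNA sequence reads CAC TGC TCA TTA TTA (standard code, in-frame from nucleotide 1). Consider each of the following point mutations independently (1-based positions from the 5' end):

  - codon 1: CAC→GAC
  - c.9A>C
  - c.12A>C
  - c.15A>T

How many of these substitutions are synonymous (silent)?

1

Codon 1: CAC (His) → GAC (Asp) — missense.
Codon 3: TCA (Ser) → TCC (Ser) — synonymous.
Codon 4: TTA (Leu) → TTC (Phe) — missense.
Codon 5: TTA (Leu) → TTT (Phe) — missense.
Synonymous: 1 of 4.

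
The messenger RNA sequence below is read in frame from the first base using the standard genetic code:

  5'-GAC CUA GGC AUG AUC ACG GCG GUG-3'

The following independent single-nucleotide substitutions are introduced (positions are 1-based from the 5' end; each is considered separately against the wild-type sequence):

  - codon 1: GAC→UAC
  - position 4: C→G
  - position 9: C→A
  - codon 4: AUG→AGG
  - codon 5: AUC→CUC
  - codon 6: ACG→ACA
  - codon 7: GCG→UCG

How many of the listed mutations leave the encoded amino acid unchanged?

2

Codon 1: GAC (Asp) → UAC (Tyr) — missense.
Codon 2: CUA (Leu) → GUA (Val) — missense.
Codon 3: GGC (Gly) → GGA (Gly) — synonymous.
Codon 4: AUG (Met) → AGG (Arg) — missense.
Codon 5: AUC (Ile) → CUC (Leu) — missense.
Codon 6: ACG (Thr) → ACA (Thr) — synonymous.
Codon 7: GCG (Ala) → UCG (Ser) — missense.
Synonymous: 2 of 7.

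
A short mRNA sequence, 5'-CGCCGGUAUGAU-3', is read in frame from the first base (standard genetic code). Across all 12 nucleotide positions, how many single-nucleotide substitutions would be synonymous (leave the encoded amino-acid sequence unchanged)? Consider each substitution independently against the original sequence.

9

Codon 1 (CGC, Arg): 3 synonymous substitutions.
Codon 2 (CGG, Arg): 4 synonymous substitutions.
Codon 3 (UAU, Tyr): 1 synonymous substitution.
Codon 4 (GAU, Asp): 1 synonymous substitution.
Total: 3 + 4 + 1 + 1 = 9.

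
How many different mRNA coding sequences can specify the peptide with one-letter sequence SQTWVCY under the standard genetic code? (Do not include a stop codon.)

Ser: 6 codons.
Gln: 2 codons.
Thr: 4 codons.
Trp: 1 codon.
Val: 4 codons.
Cys: 2 codons.
Tyr: 2 codons.
6 × 2 × 4 × 1 × 4 × 2 × 2 = 768.

768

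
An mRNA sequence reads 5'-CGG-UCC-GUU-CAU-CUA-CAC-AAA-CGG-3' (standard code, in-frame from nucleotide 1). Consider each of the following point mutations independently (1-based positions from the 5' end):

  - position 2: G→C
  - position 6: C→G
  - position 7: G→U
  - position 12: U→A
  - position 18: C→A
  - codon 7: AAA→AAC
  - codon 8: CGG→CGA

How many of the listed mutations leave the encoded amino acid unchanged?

Codon 1: CGG (Arg) → CCG (Pro) — missense.
Codon 2: UCC (Ser) → UCG (Ser) — synonymous.
Codon 3: GUU (Val) → UUU (Phe) — missense.
Codon 4: CAU (His) → CAA (Gln) — missense.
Codon 6: CAC (His) → CAA (Gln) — missense.
Codon 7: AAA (Lys) → AAC (Asn) — missense.
Codon 8: CGG (Arg) → CGA (Arg) — synonymous.
Synonymous: 2 of 7.

2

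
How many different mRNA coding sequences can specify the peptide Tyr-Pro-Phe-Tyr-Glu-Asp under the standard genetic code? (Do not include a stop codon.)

128

Tyr: 2 codons.
Pro: 4 codons.
Phe: 2 codons.
Tyr: 2 codons.
Glu: 2 codons.
Asp: 2 codons.
2 × 4 × 2 × 2 × 2 × 2 = 128.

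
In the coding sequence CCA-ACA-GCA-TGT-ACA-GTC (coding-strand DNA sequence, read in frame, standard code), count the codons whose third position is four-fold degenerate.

Codon 1 CCA (Pro): third position 4-fold.
Codon 2 ACA (Thr): third position 4-fold.
Codon 3 GCA (Ala): third position 4-fold.
Codon 4 TGT (Cys): third position 2-fold.
Codon 5 ACA (Thr): third position 4-fold.
Codon 6 GTC (Val): third position 4-fold.
Four-fold degenerate third positions: 5.

5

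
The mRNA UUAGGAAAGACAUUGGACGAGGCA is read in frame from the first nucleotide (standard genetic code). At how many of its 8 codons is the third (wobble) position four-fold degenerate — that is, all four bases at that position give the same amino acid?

3

Codon 1 UUA (Leu): third position 2-fold.
Codon 2 GGA (Gly): third position 4-fold.
Codon 3 AAG (Lys): third position 2-fold.
Codon 4 ACA (Thr): third position 4-fold.
Codon 5 UUG (Leu): third position 2-fold.
Codon 6 GAC (Asp): third position 2-fold.
Codon 7 GAG (Glu): third position 2-fold.
Codon 8 GCA (Ala): third position 4-fold.
Four-fold degenerate third positions: 3.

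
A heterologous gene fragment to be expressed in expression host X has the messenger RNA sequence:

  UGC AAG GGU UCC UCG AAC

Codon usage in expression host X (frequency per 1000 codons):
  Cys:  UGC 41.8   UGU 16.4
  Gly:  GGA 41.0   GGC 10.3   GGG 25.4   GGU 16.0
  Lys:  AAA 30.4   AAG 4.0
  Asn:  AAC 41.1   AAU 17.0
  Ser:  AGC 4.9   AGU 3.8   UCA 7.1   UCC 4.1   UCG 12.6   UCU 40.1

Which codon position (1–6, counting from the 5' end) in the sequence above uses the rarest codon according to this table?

2

Codon 1 UGC (Cys): 41.8 per 1000.
Codon 2 AAG (Lys): 4.0 per 1000.
Codon 3 GGU (Gly): 16.0 per 1000.
Codon 4 UCC (Ser): 4.1 per 1000.
Codon 5 UCG (Ser): 12.6 per 1000.
Codon 6 AAC (Asn): 41.1 per 1000.
Lowest frequency is 4.0 at codon 2.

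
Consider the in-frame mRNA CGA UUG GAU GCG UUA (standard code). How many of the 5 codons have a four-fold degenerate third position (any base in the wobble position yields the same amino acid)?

Codon 1 CGA (Arg): third position 4-fold.
Codon 2 UUG (Leu): third position 2-fold.
Codon 3 GAU (Asp): third position 2-fold.
Codon 4 GCG (Ala): third position 4-fold.
Codon 5 UUA (Leu): third position 2-fold.
Four-fold degenerate third positions: 2.

2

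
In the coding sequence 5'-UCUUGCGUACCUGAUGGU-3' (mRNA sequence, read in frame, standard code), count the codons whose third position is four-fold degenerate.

Codon 1 UCU (Ser): third position 4-fold.
Codon 2 UGC (Cys): third position 2-fold.
Codon 3 GUA (Val): third position 4-fold.
Codon 4 CCU (Pro): third position 4-fold.
Codon 5 GAU (Asp): third position 2-fold.
Codon 6 GGU (Gly): third position 4-fold.
Four-fold degenerate third positions: 4.

4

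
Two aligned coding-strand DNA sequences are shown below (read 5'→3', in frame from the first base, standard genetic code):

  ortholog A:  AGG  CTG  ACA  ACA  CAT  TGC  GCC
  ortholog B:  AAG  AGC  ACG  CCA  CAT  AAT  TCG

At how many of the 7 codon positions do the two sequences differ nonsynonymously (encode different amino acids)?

5

Codon 1: AGG Arg / AAG Lys — nonsynonymous.
Codon 2: CTG Leu / AGC Ser — nonsynonymous.
Codon 3: ACA Thr / ACG Thr — synonymous.
Codon 4: ACA Thr / CCA Pro — nonsynonymous.
Codon 5: CAT His / CAT His — identical.
Codon 6: TGC Cys / AAT Asn — nonsynonymous.
Codon 7: GCC Ala / TCG Ser — nonsynonymous.
Nonsynonymous differences: 5.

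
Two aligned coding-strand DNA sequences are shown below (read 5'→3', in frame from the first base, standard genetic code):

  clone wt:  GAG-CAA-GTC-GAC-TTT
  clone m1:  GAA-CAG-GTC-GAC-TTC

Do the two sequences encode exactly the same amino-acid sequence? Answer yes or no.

yes

Codon 1: GAG Glu / GAA Glu — synonymous.
Codon 2: CAA Gln / CAG Gln — synonymous.
Codon 3: GTC Val / GTC Val — identical.
Codon 4: GAC Asp / GAC Asp — identical.
Codon 5: TTT Phe / TTC Phe — synonymous.
Nonsynonymous differences: 0 → same protein.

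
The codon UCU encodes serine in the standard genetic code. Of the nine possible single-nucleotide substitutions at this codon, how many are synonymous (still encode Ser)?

3

Position 1: none → 0 synonymous.
Position 2: none → 0 synonymous.
Position 3: UCC, UCA, UCG → 3 synonymous.
Total: 0 + 0 + 3 = 3.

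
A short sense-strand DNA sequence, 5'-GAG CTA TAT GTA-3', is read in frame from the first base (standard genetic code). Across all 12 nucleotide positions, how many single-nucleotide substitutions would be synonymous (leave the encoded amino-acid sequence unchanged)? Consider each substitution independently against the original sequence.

Codon 1 (GAG, Glu): 1 synonymous substitution.
Codon 2 (CTA, Leu): 4 synonymous substitutions.
Codon 3 (TAT, Tyr): 1 synonymous substitution.
Codon 4 (GTA, Val): 3 synonymous substitutions.
Total: 1 + 4 + 1 + 3 = 9.

9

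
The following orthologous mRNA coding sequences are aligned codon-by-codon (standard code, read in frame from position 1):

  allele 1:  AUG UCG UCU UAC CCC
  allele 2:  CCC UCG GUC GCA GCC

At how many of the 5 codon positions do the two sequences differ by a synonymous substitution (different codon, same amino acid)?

0

Codon 1: AUG Met / CCC Pro — nonsynonymous.
Codon 2: UCG Ser / UCG Ser — identical.
Codon 3: UCU Ser / GUC Val — nonsynonymous.
Codon 4: UAC Tyr / GCA Ala — nonsynonymous.
Codon 5: CCC Pro / GCC Ala — nonsynonymous.
Synonymous differences: 0.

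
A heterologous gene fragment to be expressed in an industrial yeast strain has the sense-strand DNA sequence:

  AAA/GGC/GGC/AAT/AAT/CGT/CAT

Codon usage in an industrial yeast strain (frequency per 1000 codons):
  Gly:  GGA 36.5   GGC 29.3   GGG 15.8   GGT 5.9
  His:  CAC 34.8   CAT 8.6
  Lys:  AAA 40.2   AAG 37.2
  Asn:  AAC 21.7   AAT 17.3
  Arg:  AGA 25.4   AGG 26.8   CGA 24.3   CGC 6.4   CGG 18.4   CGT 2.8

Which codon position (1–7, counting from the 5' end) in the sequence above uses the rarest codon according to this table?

6

Codon 1 AAA (Lys): 40.2 per 1000.
Codon 2 GGC (Gly): 29.3 per 1000.
Codon 3 GGC (Gly): 29.3 per 1000.
Codon 4 AAT (Asn): 17.3 per 1000.
Codon 5 AAT (Asn): 17.3 per 1000.
Codon 6 CGT (Arg): 2.8 per 1000.
Codon 7 CAT (His): 8.6 per 1000.
Lowest frequency is 2.8 at codon 6.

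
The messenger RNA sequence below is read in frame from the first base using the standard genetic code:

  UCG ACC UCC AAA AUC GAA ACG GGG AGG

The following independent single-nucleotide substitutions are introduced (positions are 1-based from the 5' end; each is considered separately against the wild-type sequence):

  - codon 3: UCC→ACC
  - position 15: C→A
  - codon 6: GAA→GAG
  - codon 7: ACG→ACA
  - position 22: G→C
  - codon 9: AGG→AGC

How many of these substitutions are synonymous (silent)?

3

Codon 3: UCC (Ser) → ACC (Thr) — missense.
Codon 5: AUC (Ile) → AUA (Ile) — synonymous.
Codon 6: GAA (Glu) → GAG (Glu) — synonymous.
Codon 7: ACG (Thr) → ACA (Thr) — synonymous.
Codon 8: GGG (Gly) → CGG (Arg) — missense.
Codon 9: AGG (Arg) → AGC (Ser) — missense.
Synonymous: 3 of 6.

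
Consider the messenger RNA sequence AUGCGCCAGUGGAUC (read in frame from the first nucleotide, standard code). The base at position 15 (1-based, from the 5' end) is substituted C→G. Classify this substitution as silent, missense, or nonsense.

Position 15 falls in codon 5: AUC → Ile.
After the substitution the codon is AUG → Met.
Ile ≠ Met, so this is a missense mutation.

missense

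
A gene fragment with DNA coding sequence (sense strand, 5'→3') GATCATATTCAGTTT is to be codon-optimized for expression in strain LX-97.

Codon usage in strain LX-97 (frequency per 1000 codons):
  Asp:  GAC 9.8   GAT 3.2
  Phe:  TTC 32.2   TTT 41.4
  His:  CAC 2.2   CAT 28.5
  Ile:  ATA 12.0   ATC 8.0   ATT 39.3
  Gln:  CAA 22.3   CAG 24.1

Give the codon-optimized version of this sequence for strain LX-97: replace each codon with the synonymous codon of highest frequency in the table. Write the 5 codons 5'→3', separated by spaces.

GAC CAT ATT CAG TTT

Codon 1 (Asp): best is GAC at 9.8.
Codon 2 (His): best is CAT at 28.5.
Codon 3 (Ile): best is ATT at 39.3.
Codon 4 (Gln): best is CAG at 24.1.
Codon 5 (Phe): best is TTT at 41.4.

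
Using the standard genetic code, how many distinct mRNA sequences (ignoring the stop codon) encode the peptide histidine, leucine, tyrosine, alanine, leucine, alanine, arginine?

13824

His: 2 codons.
Leu: 6 codons.
Tyr: 2 codons.
Ala: 4 codons.
Leu: 6 codons.
Ala: 4 codons.
Arg: 6 codons.
2 × 6 × 2 × 4 × 6 × 4 × 6 = 13824.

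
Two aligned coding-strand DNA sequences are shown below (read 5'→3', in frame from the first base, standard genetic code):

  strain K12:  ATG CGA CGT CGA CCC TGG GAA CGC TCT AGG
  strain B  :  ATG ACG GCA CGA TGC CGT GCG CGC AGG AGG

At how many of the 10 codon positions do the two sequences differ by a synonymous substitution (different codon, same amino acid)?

0

Codon 1: ATG Met / ATG Met — identical.
Codon 2: CGA Arg / ACG Thr — nonsynonymous.
Codon 3: CGT Arg / GCA Ala — nonsynonymous.
Codon 4: CGA Arg / CGA Arg — identical.
Codon 5: CCC Pro / TGC Cys — nonsynonymous.
Codon 6: TGG Trp / CGT Arg — nonsynonymous.
Codon 7: GAA Glu / GCG Ala — nonsynonymous.
Codon 8: CGC Arg / CGC Arg — identical.
Codon 9: TCT Ser / AGG Arg — nonsynonymous.
Codon 10: AGG Arg / AGG Arg — identical.
Synonymous differences: 0.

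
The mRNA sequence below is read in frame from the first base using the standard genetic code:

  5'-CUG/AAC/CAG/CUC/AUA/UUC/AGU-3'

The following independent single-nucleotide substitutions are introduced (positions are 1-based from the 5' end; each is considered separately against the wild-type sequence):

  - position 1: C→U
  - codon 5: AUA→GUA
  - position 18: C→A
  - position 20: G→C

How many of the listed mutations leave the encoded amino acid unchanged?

Codon 1: CUG (Leu) → UUG (Leu) — synonymous.
Codon 5: AUA (Ile) → GUA (Val) — missense.
Codon 6: UUC (Phe) → UUA (Leu) — missense.
Codon 7: AGU (Ser) → ACU (Thr) — missense.
Synonymous: 1 of 4.

1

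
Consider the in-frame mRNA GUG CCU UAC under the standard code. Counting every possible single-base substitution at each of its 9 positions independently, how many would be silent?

Codon 1 (GUG, Val): 3 synonymous substitutions.
Codon 2 (CCU, Pro): 3 synonymous substitutions.
Codon 3 (UAC, Tyr): 1 synonymous substitution.
Total: 3 + 3 + 1 = 7.

7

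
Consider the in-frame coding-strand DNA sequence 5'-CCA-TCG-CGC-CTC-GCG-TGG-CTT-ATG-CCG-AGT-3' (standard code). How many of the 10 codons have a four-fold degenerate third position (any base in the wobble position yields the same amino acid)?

7

Codon 1 CCA (Pro): third position 4-fold.
Codon 2 TCG (Ser): third position 4-fold.
Codon 3 CGC (Arg): third position 4-fold.
Codon 4 CTC (Leu): third position 4-fold.
Codon 5 GCG (Ala): third position 4-fold.
Codon 6 TGG (Trp): third position 1-fold.
Codon 7 CTT (Leu): third position 4-fold.
Codon 8 ATG (Met): third position 1-fold.
Codon 9 CCG (Pro): third position 4-fold.
Codon 10 AGT (Ser): third position 2-fold.
Four-fold degenerate third positions: 7.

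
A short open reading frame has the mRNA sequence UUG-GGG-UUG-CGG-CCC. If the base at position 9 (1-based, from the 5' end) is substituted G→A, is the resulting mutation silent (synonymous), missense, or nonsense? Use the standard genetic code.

silent

Position 9 falls in codon 3: UUG → Leu.
After the substitution the codon is UUA → Leu.
Both encode Leu, so the change is synonymous.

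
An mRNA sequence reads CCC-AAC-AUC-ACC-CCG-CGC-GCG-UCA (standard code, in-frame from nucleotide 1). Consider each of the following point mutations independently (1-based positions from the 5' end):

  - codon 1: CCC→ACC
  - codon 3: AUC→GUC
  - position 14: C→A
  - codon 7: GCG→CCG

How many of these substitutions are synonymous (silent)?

Codon 1: CCC (Pro) → ACC (Thr) — missense.
Codon 3: AUC (Ile) → GUC (Val) — missense.
Codon 5: CCG (Pro) → CAG (Gln) — missense.
Codon 7: GCG (Ala) → CCG (Pro) — missense.
Synonymous: 0 of 4.

0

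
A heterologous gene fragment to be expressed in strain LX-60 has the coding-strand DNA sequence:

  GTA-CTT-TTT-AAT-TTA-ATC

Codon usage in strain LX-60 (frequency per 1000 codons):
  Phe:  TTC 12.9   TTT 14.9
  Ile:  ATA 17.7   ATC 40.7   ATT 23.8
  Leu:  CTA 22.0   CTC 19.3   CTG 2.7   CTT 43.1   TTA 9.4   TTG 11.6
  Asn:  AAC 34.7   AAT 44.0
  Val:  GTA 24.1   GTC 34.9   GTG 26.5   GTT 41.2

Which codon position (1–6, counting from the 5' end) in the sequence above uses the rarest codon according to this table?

5

Codon 1 GTA (Val): 24.1 per 1000.
Codon 2 CTT (Leu): 43.1 per 1000.
Codon 3 TTT (Phe): 14.9 per 1000.
Codon 4 AAT (Asn): 44.0 per 1000.
Codon 5 TTA (Leu): 9.4 per 1000.
Codon 6 ATC (Ile): 40.7 per 1000.
Lowest frequency is 9.4 at codon 5.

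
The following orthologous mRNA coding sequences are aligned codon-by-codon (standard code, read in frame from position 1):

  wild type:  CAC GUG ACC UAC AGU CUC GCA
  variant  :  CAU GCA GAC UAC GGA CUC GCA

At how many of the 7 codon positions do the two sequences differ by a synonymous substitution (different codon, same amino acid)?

1

Codon 1: CAC His / CAU His — synonymous.
Codon 2: GUG Val / GCA Ala — nonsynonymous.
Codon 3: ACC Thr / GAC Asp — nonsynonymous.
Codon 4: UAC Tyr / UAC Tyr — identical.
Codon 5: AGU Ser / GGA Gly — nonsynonymous.
Codon 6: CUC Leu / CUC Leu — identical.
Codon 7: GCA Ala / GCA Ala — identical.
Synonymous differences: 1.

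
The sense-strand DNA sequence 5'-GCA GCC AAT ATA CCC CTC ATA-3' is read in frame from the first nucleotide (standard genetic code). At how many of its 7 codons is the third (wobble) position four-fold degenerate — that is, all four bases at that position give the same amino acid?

Codon 1 GCA (Ala): third position 4-fold.
Codon 2 GCC (Ala): third position 4-fold.
Codon 3 AAT (Asn): third position 2-fold.
Codon 4 ATA (Ile): third position 3-fold.
Codon 5 CCC (Pro): third position 4-fold.
Codon 6 CTC (Leu): third position 4-fold.
Codon 7 ATA (Ile): third position 3-fold.
Four-fold degenerate third positions: 4.

4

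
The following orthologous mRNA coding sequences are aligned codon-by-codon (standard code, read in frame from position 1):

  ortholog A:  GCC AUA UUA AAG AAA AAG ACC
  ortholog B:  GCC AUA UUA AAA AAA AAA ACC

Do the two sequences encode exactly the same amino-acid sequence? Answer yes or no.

Codon 1: GCC Ala / GCC Ala — identical.
Codon 2: AUA Ile / AUA Ile — identical.
Codon 3: UUA Leu / UUA Leu — identical.
Codon 4: AAG Lys / AAA Lys — synonymous.
Codon 5: AAA Lys / AAA Lys — identical.
Codon 6: AAG Lys / AAA Lys — synonymous.
Codon 7: ACC Thr / ACC Thr — identical.
Nonsynonymous differences: 0 → same protein.

yes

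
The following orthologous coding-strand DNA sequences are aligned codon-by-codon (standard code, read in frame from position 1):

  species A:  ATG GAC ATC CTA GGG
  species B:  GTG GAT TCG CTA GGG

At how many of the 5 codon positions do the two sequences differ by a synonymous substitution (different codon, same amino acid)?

Codon 1: ATG Met / GTG Val — nonsynonymous.
Codon 2: GAC Asp / GAT Asp — synonymous.
Codon 3: ATC Ile / TCG Ser — nonsynonymous.
Codon 4: CTA Leu / CTA Leu — identical.
Codon 5: GGG Gly / GGG Gly — identical.
Synonymous differences: 1.

1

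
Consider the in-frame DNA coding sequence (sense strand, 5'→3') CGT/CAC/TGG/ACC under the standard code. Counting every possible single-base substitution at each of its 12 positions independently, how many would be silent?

7

Codon 1 (CGT, Arg): 3 synonymous substitutions.
Codon 2 (CAC, His): 1 synonymous substitution.
Codon 3 (TGG, Trp): 0 synonymous substitutions.
Codon 4 (ACC, Thr): 3 synonymous substitutions.
Total: 3 + 1 + 0 + 3 = 7.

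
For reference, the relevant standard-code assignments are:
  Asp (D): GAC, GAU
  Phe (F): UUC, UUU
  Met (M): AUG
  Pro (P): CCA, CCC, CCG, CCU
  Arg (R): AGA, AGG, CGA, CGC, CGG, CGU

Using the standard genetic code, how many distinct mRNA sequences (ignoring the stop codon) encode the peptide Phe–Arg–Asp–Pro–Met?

96

Phe: 2 codons.
Arg: 6 codons.
Asp: 2 codons.
Pro: 4 codons.
Met: 1 codon.
2 × 6 × 2 × 4 × 1 = 96.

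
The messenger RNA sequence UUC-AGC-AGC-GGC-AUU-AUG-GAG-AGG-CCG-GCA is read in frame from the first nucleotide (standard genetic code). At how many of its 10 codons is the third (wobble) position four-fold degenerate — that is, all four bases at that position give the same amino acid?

3

Codon 1 UUC (Phe): third position 2-fold.
Codon 2 AGC (Ser): third position 2-fold.
Codon 3 AGC (Ser): third position 2-fold.
Codon 4 GGC (Gly): third position 4-fold.
Codon 5 AUU (Ile): third position 3-fold.
Codon 6 AUG (Met): third position 1-fold.
Codon 7 GAG (Glu): third position 2-fold.
Codon 8 AGG (Arg): third position 2-fold.
Codon 9 CCG (Pro): third position 4-fold.
Codon 10 GCA (Ala): third position 4-fold.
Four-fold degenerate third positions: 3.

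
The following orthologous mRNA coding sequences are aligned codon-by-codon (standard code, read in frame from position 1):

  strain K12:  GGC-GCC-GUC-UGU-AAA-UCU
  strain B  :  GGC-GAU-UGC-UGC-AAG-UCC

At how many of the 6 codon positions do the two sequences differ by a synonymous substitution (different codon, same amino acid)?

Codon 1: GGC Gly / GGC Gly — identical.
Codon 2: GCC Ala / GAU Asp — nonsynonymous.
Codon 3: GUC Val / UGC Cys — nonsynonymous.
Codon 4: UGU Cys / UGC Cys — synonymous.
Codon 5: AAA Lys / AAG Lys — synonymous.
Codon 6: UCU Ser / UCC Ser — synonymous.
Synonymous differences: 3.

3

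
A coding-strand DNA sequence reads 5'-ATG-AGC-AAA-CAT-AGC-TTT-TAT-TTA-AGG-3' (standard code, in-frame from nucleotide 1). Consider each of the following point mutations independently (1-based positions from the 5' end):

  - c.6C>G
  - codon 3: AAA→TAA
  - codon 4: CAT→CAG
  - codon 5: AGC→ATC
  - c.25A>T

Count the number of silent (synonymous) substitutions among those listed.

0

Codon 2: AGC (Ser) → AGG (Arg) — missense.
Codon 3: AAA (Lys) → TAA (Stop) — nonsense.
Codon 4: CAT (His) → CAG (Gln) — missense.
Codon 5: AGC (Ser) → ATC (Ile) — missense.
Codon 9: AGG (Arg) → TGG (Trp) — missense.
Synonymous: 0 of 5.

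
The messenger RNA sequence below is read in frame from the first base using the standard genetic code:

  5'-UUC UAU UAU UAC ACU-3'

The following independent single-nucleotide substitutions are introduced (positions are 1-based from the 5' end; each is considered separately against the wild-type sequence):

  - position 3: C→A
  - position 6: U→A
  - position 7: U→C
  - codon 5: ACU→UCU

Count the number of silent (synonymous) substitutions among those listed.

Codon 1: UUC (Phe) → UUA (Leu) — missense.
Codon 2: UAU (Tyr) → UAA (Stop) — nonsense.
Codon 3: UAU (Tyr) → CAU (His) — missense.
Codon 5: ACU (Thr) → UCU (Ser) — missense.
Synonymous: 0 of 4.

0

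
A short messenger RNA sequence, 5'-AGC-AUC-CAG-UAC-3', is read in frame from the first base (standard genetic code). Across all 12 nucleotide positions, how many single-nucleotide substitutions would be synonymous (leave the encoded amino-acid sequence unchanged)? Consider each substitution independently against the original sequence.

5

Codon 1 (AGC, Ser): 1 synonymous substitution.
Codon 2 (AUC, Ile): 2 synonymous substitutions.
Codon 3 (CAG, Gln): 1 synonymous substitution.
Codon 4 (UAC, Tyr): 1 synonymous substitution.
Total: 1 + 2 + 1 + 1 = 5.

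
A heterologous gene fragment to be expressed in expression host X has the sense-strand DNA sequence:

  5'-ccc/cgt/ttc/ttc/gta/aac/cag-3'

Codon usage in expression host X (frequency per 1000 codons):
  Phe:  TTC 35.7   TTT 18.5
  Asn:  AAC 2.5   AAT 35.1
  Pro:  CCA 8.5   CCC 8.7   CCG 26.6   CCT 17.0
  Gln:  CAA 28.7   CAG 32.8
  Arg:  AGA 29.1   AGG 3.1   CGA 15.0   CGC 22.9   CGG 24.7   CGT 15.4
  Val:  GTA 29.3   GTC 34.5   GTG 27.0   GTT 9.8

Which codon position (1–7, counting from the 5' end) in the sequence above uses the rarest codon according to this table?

Codon 1 CCC (Pro): 8.7 per 1000.
Codon 2 CGT (Arg): 15.4 per 1000.
Codon 3 TTC (Phe): 35.7 per 1000.
Codon 4 TTC (Phe): 35.7 per 1000.
Codon 5 GTA (Val): 29.3 per 1000.
Codon 6 AAC (Asn): 2.5 per 1000.
Codon 7 CAG (Gln): 32.8 per 1000.
Lowest frequency is 2.5 at codon 6.

6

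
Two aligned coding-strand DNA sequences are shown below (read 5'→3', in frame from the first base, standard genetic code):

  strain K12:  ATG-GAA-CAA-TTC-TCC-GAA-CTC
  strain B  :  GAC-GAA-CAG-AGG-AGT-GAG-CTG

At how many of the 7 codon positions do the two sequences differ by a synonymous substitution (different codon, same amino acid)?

4

Codon 1: ATG Met / GAC Asp — nonsynonymous.
Codon 2: GAA Glu / GAA Glu — identical.
Codon 3: CAA Gln / CAG Gln — synonymous.
Codon 4: TTC Phe / AGG Arg — nonsynonymous.
Codon 5: TCC Ser / AGT Ser — synonymous.
Codon 6: GAA Glu / GAG Glu — synonymous.
Codon 7: CTC Leu / CTG Leu — synonymous.
Synonymous differences: 4.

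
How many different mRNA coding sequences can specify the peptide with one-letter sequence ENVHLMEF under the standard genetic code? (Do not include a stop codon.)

768

Glu: 2 codons.
Asn: 2 codons.
Val: 4 codons.
His: 2 codons.
Leu: 6 codons.
Met: 1 codon.
Glu: 2 codons.
Phe: 2 codons.
2 × 2 × 4 × 2 × 6 × 1 × 2 × 2 = 768.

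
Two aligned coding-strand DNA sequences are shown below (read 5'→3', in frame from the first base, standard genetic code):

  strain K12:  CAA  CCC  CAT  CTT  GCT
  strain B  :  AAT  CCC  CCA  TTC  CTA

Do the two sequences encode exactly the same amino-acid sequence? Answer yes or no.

Codon 1: CAA Gln / AAT Asn — nonsynonymous.
Codon 2: CCC Pro / CCC Pro — identical.
Codon 3: CAT His / CCA Pro — nonsynonymous.
Codon 4: CTT Leu / TTC Phe — nonsynonymous.
Codon 5: GCT Ala / CTA Leu — nonsynonymous.
Nonsynonymous differences: 4 → different protein.

no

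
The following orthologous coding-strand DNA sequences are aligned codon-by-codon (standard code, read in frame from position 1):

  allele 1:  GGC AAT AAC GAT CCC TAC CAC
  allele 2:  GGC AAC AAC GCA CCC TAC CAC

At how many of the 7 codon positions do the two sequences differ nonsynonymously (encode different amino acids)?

Codon 1: GGC Gly / GGC Gly — identical.
Codon 2: AAT Asn / AAC Asn — synonymous.
Codon 3: AAC Asn / AAC Asn — identical.
Codon 4: GAT Asp / GCA Ala — nonsynonymous.
Codon 5: CCC Pro / CCC Pro — identical.
Codon 6: TAC Tyr / TAC Tyr — identical.
Codon 7: CAC His / CAC His — identical.
Nonsynonymous differences: 1.

1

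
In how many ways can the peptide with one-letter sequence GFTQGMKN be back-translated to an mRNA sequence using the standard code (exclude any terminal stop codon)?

Gly: 4 codons.
Phe: 2 codons.
Thr: 4 codons.
Gln: 2 codons.
Gly: 4 codons.
Met: 1 codon.
Lys: 2 codons.
Asn: 2 codons.
4 × 2 × 4 × 2 × 4 × 1 × 2 × 2 = 1024.

1024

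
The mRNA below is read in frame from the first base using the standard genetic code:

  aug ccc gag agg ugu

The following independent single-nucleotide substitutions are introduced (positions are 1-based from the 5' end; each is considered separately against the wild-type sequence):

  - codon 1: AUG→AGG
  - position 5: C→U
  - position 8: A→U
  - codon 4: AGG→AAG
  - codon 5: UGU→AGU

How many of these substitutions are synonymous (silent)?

Codon 1: AUG (Met) → AGG (Arg) — missense.
Codon 2: CCC (Pro) → CUC (Leu) — missense.
Codon 3: GAG (Glu) → GUG (Val) — missense.
Codon 4: AGG (Arg) → AAG (Lys) — missense.
Codon 5: UGU (Cys) → AGU (Ser) — missense.
Synonymous: 0 of 5.

0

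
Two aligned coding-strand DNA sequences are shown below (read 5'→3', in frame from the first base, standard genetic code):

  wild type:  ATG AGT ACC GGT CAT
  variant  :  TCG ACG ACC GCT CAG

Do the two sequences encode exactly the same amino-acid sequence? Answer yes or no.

no

Codon 1: ATG Met / TCG Ser — nonsynonymous.
Codon 2: AGT Ser / ACG Thr — nonsynonymous.
Codon 3: ACC Thr / ACC Thr — identical.
Codon 4: GGT Gly / GCT Ala — nonsynonymous.
Codon 5: CAT His / CAG Gln — nonsynonymous.
Nonsynonymous differences: 4 → different protein.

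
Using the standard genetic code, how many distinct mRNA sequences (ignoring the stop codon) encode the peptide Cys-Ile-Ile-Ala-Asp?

Cys: 2 codons.
Ile: 3 codons.
Ile: 3 codons.
Ala: 4 codons.
Asp: 2 codons.
2 × 3 × 3 × 4 × 2 = 144.

144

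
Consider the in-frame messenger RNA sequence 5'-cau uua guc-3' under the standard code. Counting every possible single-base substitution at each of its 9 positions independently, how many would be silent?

Codon 1 (CAU, His): 1 synonymous substitution.
Codon 2 (UUA, Leu): 2 synonymous substitutions.
Codon 3 (GUC, Val): 3 synonymous substitutions.
Total: 1 + 2 + 3 = 6.

6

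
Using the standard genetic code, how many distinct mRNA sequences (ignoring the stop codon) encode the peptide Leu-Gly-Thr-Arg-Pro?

Leu: 6 codons.
Gly: 4 codons.
Thr: 4 codons.
Arg: 6 codons.
Pro: 4 codons.
6 × 4 × 4 × 6 × 4 = 2304.

2304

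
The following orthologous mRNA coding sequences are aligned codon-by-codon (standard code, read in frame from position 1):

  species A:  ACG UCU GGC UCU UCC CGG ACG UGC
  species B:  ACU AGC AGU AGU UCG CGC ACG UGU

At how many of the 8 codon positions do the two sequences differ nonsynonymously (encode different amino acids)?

1

Codon 1: ACG Thr / ACU Thr — synonymous.
Codon 2: UCU Ser / AGC Ser — synonymous.
Codon 3: GGC Gly / AGU Ser — nonsynonymous.
Codon 4: UCU Ser / AGU Ser — synonymous.
Codon 5: UCC Ser / UCG Ser — synonymous.
Codon 6: CGG Arg / CGC Arg — synonymous.
Codon 7: ACG Thr / ACG Thr — identical.
Codon 8: UGC Cys / UGU Cys — synonymous.
Nonsynonymous differences: 1.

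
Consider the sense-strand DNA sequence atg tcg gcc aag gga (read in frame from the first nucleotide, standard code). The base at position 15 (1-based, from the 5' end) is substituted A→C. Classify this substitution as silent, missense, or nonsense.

Position 15 falls in codon 5: GGA → Gly.
After the substitution the codon is GGC → Gly.
Both encode Gly, so the change is synonymous.

silent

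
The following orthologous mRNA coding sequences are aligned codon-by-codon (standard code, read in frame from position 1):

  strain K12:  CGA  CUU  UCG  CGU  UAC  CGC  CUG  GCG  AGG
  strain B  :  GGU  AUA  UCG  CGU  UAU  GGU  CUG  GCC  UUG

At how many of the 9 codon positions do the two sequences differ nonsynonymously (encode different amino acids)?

Codon 1: CGA Arg / GGU Gly — nonsynonymous.
Codon 2: CUU Leu / AUA Ile — nonsynonymous.
Codon 3: UCG Ser / UCG Ser — identical.
Codon 4: CGU Arg / CGU Arg — identical.
Codon 5: UAC Tyr / UAU Tyr — synonymous.
Codon 6: CGC Arg / GGU Gly — nonsynonymous.
Codon 7: CUG Leu / CUG Leu — identical.
Codon 8: GCG Ala / GCC Ala — synonymous.
Codon 9: AGG Arg / UUG Leu — nonsynonymous.
Nonsynonymous differences: 4.

4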